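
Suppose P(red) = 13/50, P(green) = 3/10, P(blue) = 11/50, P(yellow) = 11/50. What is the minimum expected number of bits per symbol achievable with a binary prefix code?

2 bits/symbol

Repeatedly combine the two least-probable nodes; the expected code length is the sum of the merged weights.
merge 11/50 + 11/50 → 11/25
merge 13/50 + 3/10 → 14/25
merge 11/25 + 14/25 → 1
L = 11/25 + 14/25 + 1 = 2 bits/symbol.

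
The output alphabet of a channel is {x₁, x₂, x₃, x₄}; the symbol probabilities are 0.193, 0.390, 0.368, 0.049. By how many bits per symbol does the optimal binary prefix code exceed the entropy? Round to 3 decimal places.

Entropy H = −Σ p log₂ p ≈ 1.7318 bits.
Huffman merges: 49/1000+193/1000→121/500; 121/500+46/125→61/100; 39/100+61/100→1. L = 463/250 ≈ 1.8520.
L − H = 1.8520 − 1.7318 = 0.120 bits.

0.120 bits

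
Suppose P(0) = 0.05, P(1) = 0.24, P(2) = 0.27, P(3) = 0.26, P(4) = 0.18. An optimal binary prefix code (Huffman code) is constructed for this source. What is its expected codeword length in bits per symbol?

2.23 bits/symbol

Repeatedly combine the two least-probable nodes; the expected code length is the sum of the merged weights.
merge 1/20 + 9/50 → 23/100
merge 23/100 + 6/25 → 47/100
merge 13/50 + 27/100 → 53/100
merge 47/100 + 53/100 → 1
L = 23/100 + 47/100 + 53/100 + 1 = 223/100 = 2.23 bits/symbol.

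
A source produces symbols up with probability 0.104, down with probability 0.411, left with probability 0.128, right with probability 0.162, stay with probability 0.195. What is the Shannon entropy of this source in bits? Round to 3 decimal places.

2.132 bits

H = −Σ pᵢ log₂ pᵢ.
−0.104·log₂(0.104) = 0.3396
−0.411·log₂(0.411) = 0.5272
−0.128·log₂(0.128) = 0.3796
−0.162·log₂(0.162) = 0.4254
−0.195·log₂(0.195) = 0.4599
Sum ≈ 2.1317 → 2.132 bits.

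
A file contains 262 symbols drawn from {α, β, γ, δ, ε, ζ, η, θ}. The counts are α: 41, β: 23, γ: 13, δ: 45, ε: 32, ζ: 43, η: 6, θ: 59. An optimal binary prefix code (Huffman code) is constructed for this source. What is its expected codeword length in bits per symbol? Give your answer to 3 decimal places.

2.836 bits/symbol

Probabilities are the counts divided by 262.
Repeatedly combine the two least-probable nodes; the expected code length is the sum of the merged weights.
merge 3/131 + 13/262 → 19/262
merge 19/262 + 23/262 → 21/131
merge 16/131 + 41/262 → 73/262
merge 21/131 + 43/262 → 85/262
merge 45/262 + 59/262 → 52/131
merge 73/262 + 85/262 → 79/131
merge 52/131 + 79/131 → 1
L = 19/262 + 21/131 + 73/262 + 85/262 + 52/131 + 79/131 + 1 = 743/262 ≈ 2.836 bits/symbol.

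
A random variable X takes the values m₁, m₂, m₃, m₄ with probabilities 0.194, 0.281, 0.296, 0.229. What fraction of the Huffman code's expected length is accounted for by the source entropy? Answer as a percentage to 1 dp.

Entropy H = −Σ p log₂ p ≈ 1.9805 bits.
Huffman merges: 97/500+229/1000→423/1000; 281/1000+37/125→577/1000; 423/1000+577/1000→1. L = 2 ≈ 2.0000.
Efficiency = H/L = 1.9805/2.0000 = 99.0%.

99.0%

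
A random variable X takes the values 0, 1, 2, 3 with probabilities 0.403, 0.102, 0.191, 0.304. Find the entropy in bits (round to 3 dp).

1.843 bits

H = −Σ pᵢ log₂ pᵢ.
−0.403·log₂(0.403) = 0.5284
−0.102·log₂(0.102) = 0.3359
−0.191·log₂(0.191) = 0.4562
−0.304·log₂(0.304) = 0.5222
Sum ≈ 1.8427 → 1.843 bits.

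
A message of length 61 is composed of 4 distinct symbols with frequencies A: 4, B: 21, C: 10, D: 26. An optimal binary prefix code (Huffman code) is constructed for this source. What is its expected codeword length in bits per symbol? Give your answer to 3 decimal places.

Probabilities are the counts divided by 61.
Repeatedly combine the two least-probable nodes; the expected code length is the sum of the merged weights.
merge 4/61 + 10/61 → 14/61
merge 14/61 + 21/61 → 35/61
merge 26/61 + 35/61 → 1
L = 14/61 + 35/61 + 1 = 110/61 ≈ 1.803 bits/symbol.

1.803 bits/symbol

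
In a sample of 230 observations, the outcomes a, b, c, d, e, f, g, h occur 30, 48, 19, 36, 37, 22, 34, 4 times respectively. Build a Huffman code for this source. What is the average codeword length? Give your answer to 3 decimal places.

2.891 bits/symbol

Probabilities are the counts divided by 230.
Repeatedly combine the two least-probable nodes; the expected code length is the sum of the merged weights.
merge 2/115 + 19/230 → 1/10
merge 11/115 + 1/10 → 9/46
merge 3/23 + 17/115 → 32/115
merge 18/115 + 37/230 → 73/230
merge 9/46 + 24/115 → 93/230
merge 32/115 + 73/230 → 137/230
merge 93/230 + 137/230 → 1
L = 1/10 + 9/46 + 32/115 + 73/230 + 93/230 + 137/230 + 1 = 133/46 ≈ 2.891 bits/symbol.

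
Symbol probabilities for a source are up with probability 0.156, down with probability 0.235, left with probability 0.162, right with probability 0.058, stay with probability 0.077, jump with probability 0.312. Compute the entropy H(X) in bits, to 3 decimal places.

H = −Σ pᵢ log₂ pᵢ.
−0.156·log₂(0.156) = 0.4181
−0.235·log₂(0.235) = 0.4910
−0.162·log₂(0.162) = 0.4254
−0.058·log₂(0.058) = 0.2383
−0.077·log₂(0.077) = 0.2848
−0.312·log₂(0.312) = 0.5243
Sum ≈ 2.3819 → 2.382 bits.

2.382 bits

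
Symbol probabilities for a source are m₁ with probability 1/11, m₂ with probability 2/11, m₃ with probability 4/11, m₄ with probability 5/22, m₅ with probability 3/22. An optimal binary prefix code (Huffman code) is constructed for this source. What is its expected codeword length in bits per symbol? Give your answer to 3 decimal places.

2.227 bits/symbol

Repeatedly combine the two least-probable nodes; the expected code length is the sum of the merged weights.
merge 1/11 + 3/22 → 5/22
merge 2/11 + 5/22 → 9/22
merge 5/22 + 4/11 → 13/22
merge 9/22 + 13/22 → 1
L = 5/22 + 9/22 + 13/22 + 1 = 49/22 ≈ 2.227 bits/symbol.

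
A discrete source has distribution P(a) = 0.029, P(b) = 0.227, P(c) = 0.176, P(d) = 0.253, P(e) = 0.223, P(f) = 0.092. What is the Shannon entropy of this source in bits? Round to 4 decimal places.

H = −Σ pᵢ log₂ pᵢ.
−0.029·log₂(0.029) = 0.1481
−0.227·log₂(0.227) = 0.4856
−0.176·log₂(0.176) = 0.4411
−0.253·log₂(0.253) = 0.5016
−0.223·log₂(0.223) = 0.4828
−0.092·log₂(0.092) = 0.3167
Sum ≈ 2.3760 → 2.3760 bits.

2.3760 bits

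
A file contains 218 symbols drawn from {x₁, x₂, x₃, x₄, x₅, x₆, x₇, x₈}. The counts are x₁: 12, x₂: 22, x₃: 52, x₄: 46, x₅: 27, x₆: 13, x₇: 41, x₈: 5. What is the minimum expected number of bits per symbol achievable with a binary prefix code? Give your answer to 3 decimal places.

Probabilities are the counts divided by 218.
Repeatedly combine the two least-probable nodes; the expected code length is the sum of the merged weights.
merge 5/218 + 6/109 → 17/218
merge 13/218 + 17/218 → 15/109
merge 11/109 + 27/218 → 49/218
merge 15/109 + 41/218 → 71/218
merge 23/109 + 49/218 → 95/218
merge 26/109 + 71/218 → 123/218
merge 95/218 + 123/218 → 1
L = 17/218 + 15/109 + 49/218 + 71/218 + 95/218 + 123/218 + 1 = 603/218 ≈ 2.766 bits/symbol.

2.766 bits/symbol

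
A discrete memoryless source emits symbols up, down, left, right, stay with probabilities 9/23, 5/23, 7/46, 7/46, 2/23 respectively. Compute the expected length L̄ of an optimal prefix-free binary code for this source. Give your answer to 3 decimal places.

Repeatedly combine the two least-probable nodes; the expected code length is the sum of the merged weights.
merge 2/23 + 7/46 → 11/46
merge 7/46 + 5/23 → 17/46
merge 11/46 + 17/46 → 14/23
merge 9/23 + 14/23 → 1
L = 11/46 + 17/46 + 14/23 + 1 = 51/23 ≈ 2.217 bits/symbol.

2.217 bits/symbol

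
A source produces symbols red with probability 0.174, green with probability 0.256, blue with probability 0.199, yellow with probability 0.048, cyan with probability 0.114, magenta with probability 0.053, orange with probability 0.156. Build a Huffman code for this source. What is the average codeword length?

Repeatedly combine the two least-probable nodes; the expected code length is the sum of the merged weights.
merge 6/125 + 53/1000 → 101/1000
merge 101/1000 + 57/500 → 43/200
merge 39/250 + 87/500 → 33/100
merge 199/1000 + 43/200 → 207/500
merge 32/125 + 33/100 → 293/500
merge 207/500 + 293/500 → 1
L = 101/1000 + 43/200 + 33/100 + 207/500 + 293/500 + 1 = 1323/500 = 2.646 bits/symbol.

2.646 bits/symbol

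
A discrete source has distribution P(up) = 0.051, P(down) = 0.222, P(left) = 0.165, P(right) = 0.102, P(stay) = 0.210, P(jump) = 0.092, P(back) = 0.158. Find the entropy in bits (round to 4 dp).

2.6759 bits

H = −Σ pᵢ log₂ pᵢ.
−0.051·log₂(0.051) = 0.2190
−0.222·log₂(0.222) = 0.4820
−0.165·log₂(0.165) = 0.4289
−0.102·log₂(0.102) = 0.3359
−0.210·log₂(0.210) = 0.4728
−0.092·log₂(0.092) = 0.3167
−0.158·log₂(0.158) = 0.4206
Sum ≈ 2.6759 → 2.6759 bits.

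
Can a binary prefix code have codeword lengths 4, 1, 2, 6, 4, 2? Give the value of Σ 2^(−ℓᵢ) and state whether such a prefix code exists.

With common denominator 2^6 = 64: Σ 2^(−ℓᵢ) = 4/64 + 32/64 + 16/64 + 1/64 + 4/64 + 16/64 = 73/64 = 1.140625.
Kraft's inequality requires Σ ≤ 1; here Σ = 1.140625 > 1, so no such prefix code exists.

1.140625; no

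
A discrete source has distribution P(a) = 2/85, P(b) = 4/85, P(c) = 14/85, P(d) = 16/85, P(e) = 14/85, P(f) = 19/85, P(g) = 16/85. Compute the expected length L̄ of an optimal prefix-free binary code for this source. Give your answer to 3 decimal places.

2.659 bits/symbol

Repeatedly combine the two least-probable nodes; the expected code length is the sum of the merged weights.
merge 2/85 + 4/85 → 6/85
merge 6/85 + 14/85 → 4/17
merge 14/85 + 16/85 → 6/17
merge 16/85 + 19/85 → 7/17
merge 4/17 + 6/17 → 10/17
merge 7/17 + 10/17 → 1
L = 6/85 + 4/17 + 6/17 + 7/17 + 10/17 + 1 = 226/85 ≈ 2.659 bits/symbol.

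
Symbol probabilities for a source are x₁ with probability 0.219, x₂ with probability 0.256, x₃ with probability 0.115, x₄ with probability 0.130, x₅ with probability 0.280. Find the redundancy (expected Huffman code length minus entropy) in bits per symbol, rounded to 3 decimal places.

0.006 bits

Entropy H = −Σ p log₂ p ≈ 2.2388 bits.
Huffman merges: 23/200+13/100→49/200; 219/1000+49/200→58/125; 32/125+7/25→67/125; 58/125+67/125→1. L = 449/200 ≈ 2.2450.
L − H = 2.2450 − 2.2388 = 0.006 bits.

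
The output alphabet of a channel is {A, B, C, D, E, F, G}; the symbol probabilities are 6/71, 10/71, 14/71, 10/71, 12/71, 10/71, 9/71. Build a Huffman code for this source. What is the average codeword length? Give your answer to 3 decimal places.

Repeatedly combine the two least-probable nodes; the expected code length is the sum of the merged weights.
merge 6/71 + 9/71 → 15/71
merge 10/71 + 10/71 → 20/71
merge 10/71 + 12/71 → 22/71
merge 14/71 + 15/71 → 29/71
merge 20/71 + 22/71 → 42/71
merge 29/71 + 42/71 → 1
L = 15/71 + 20/71 + 22/71 + 29/71 + 42/71 + 1 = 199/71 ≈ 2.803 bits/symbol.

2.803 bits/symbol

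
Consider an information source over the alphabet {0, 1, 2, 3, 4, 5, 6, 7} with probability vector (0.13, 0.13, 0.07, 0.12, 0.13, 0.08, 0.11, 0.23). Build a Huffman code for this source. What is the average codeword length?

2.92 bits/symbol

Repeatedly combine the two least-probable nodes; the expected code length is the sum of the merged weights.
merge 7/100 + 2/25 → 3/20
merge 11/100 + 3/25 → 23/100
merge 13/100 + 13/100 → 13/50
merge 13/100 + 3/20 → 7/25
merge 23/100 + 23/100 → 23/50
merge 13/50 + 7/25 → 27/50
merge 23/50 + 27/50 → 1
L = 3/20 + 23/100 + 13/50 + 7/25 + 23/50 + 27/50 + 1 = 73/25 = 2.92 bits/symbol.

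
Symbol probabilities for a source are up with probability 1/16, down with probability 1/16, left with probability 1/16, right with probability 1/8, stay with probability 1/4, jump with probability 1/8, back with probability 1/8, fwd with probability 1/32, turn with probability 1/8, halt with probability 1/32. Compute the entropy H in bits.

Each probability is a power of 1/2, so log₂(1/p) is an integer.
H = Σ p·log₂(1/p) = 1/16·4 + 1/16·4 + 1/16·4 + 1/8·3 + 1/4·2 + 1/8·3 + 1/8·3 + 1/32·5 + 1/8·3 + 1/32·5 = 3.0625 bits.

3.0625 bits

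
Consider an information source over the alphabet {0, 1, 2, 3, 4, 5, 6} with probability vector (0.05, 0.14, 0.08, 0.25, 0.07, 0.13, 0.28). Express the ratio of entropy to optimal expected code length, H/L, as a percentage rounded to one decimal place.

99.2%

Entropy H = −Σ p log₂ p ≈ 2.5701 bits.
Huffman merges: 1/20+7/100→3/25; 2/25+3/25→1/5; 13/100+7/50→27/100; 1/5+1/4→9/20; 27/100+7/25→11/20; 9/20+11/20→1. L = 259/100 ≈ 2.5900.
Efficiency = H/L = 2.5701/2.5900 = 99.2%.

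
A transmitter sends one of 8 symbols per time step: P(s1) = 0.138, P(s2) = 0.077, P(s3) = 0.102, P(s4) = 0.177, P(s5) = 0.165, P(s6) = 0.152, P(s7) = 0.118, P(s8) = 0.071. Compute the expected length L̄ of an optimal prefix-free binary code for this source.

Repeatedly combine the two least-probable nodes; the expected code length is the sum of the merged weights.
merge 71/1000 + 77/1000 → 37/250
merge 51/500 + 59/500 → 11/50
merge 69/500 + 37/250 → 143/500
merge 19/125 + 33/200 → 317/1000
merge 177/1000 + 11/50 → 397/1000
merge 143/500 + 317/1000 → 603/1000
merge 397/1000 + 603/1000 → 1
L = 37/250 + 11/50 + 143/500 + 317/1000 + 397/1000 + 603/1000 + 1 = 2971/1000 = 2.971 bits/symbol.

2.971 bits/symbol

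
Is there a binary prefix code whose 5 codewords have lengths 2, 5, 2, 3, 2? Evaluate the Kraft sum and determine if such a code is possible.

0.90625; yes

With common denominator 2^5 = 32: Σ 2^(−ℓᵢ) = 8/32 + 1/32 + 8/32 + 4/32 + 8/32 = 29/32 = 0.90625.
Kraft's inequality requires Σ ≤ 1; here Σ = 0.90625 ≤ 1, so such a prefix code exists.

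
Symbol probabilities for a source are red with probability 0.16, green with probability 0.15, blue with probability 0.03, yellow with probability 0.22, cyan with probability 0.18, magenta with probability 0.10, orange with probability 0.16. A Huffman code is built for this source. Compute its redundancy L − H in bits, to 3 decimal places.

0.064 bits

Entropy H = −Σ p log₂ p ≈ 2.6664 bits.
Huffman merges: 3/100+1/10→13/100; 13/100+3/20→7/25; 4/25+4/25→8/25; 9/50+11/50→2/5; 7/25+8/25→3/5; 2/5+3/5→1. L = 273/100 ≈ 2.7300.
L − H = 2.7300 − 2.6664 = 0.064 bits.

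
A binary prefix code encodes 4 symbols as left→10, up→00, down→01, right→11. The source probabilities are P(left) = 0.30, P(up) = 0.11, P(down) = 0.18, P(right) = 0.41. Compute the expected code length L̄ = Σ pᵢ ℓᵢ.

L̄ = Σ pᵢ·ℓᵢ = 0.30·2 + 0.11·2 + 0.18·2 + 0.41·2 = 2 bits/symbol.

2 bits/symbol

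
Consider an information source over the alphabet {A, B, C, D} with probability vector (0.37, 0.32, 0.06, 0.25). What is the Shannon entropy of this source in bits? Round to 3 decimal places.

1.800 bits

H = −Σ pᵢ log₂ pᵢ.
−0.37·log₂(0.37) = 0.5307
−0.32·log₂(0.32) = 0.5260
−0.06·log₂(0.06) = 0.2435
−0.25·log₂(0.25) = 0.5000
Sum ≈ 1.8003 → 1.800 bits.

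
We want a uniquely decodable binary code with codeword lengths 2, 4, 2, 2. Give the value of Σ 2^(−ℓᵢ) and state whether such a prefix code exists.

0.8125; yes

With common denominator 2^4 = 16: Σ 2^(−ℓᵢ) = 4/16 + 1/16 + 4/16 + 4/16 = 13/16 = 0.8125.
Kraft's inequality requires Σ ≤ 1; here Σ = 0.8125 ≤ 1, so such a prefix code exists.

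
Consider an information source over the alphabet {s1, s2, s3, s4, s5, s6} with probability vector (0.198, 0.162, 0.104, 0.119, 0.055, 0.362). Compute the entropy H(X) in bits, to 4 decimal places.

2.3539 bits

H = −Σ pᵢ log₂ pᵢ.
−0.198·log₂(0.198) = 0.4626
−0.162·log₂(0.162) = 0.4254
−0.104·log₂(0.104) = 0.3396
−0.119·log₂(0.119) = 0.3654
−0.055·log₂(0.055) = 0.2301
−0.362·log₂(0.362) = 0.5307
Sum ≈ 2.3539 → 2.3539 bits.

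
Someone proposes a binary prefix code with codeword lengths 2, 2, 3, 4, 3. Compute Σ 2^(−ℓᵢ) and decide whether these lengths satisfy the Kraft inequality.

With common denominator 2^4 = 16: Σ 2^(−ℓᵢ) = 4/16 + 4/16 + 2/16 + 1/16 + 2/16 = 13/16 = 0.8125.
Kraft's inequality requires Σ ≤ 1; here Σ = 0.8125 ≤ 1, so such a prefix code exists.

0.8125; yes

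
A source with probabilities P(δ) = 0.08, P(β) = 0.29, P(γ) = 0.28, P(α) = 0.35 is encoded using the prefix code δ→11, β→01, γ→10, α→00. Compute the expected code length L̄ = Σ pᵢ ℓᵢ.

2 bits/symbol

L̄ = Σ pᵢ·ℓᵢ = 0.08·2 + 0.29·2 + 0.28·2 + 0.35·2 = 2 bits/symbol.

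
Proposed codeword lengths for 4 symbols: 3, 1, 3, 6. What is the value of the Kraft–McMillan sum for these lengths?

0.765625

With common denominator 2^6 = 64: Σ 2^(−ℓᵢ) = 8/64 + 32/64 + 8/64 + 1/64 = 49/64 = 0.765625.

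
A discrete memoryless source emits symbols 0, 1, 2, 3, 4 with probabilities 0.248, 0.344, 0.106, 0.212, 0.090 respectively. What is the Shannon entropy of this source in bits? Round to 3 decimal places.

H = −Σ pᵢ log₂ pᵢ.
−0.248·log₂(0.248) = 0.4989
−0.344·log₂(0.344) = 0.5296
−0.106·log₂(0.106) = 0.3432
−0.212·log₂(0.212) = 0.4744
−0.090·log₂(0.090) = 0.3127
Sum ≈ 2.1588 → 2.159 bits.

2.159 bits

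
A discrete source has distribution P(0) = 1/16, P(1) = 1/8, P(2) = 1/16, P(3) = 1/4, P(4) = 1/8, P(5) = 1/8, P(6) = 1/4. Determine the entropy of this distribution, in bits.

2.625 bits

Each probability is a power of 1/2, so log₂(1/p) is an integer.
H = Σ p·log₂(1/p) = 1/16·4 + 1/8·3 + 1/16·4 + 1/4·2 + 1/8·3 + 1/8·3 + 1/4·2 = 2.625 bits.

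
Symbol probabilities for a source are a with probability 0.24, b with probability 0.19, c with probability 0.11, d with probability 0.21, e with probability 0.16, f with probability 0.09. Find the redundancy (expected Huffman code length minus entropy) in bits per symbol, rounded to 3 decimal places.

0.042 bits

Entropy H = −Σ p log₂ p ≈ 2.5081 bits.
Huffman merges: 9/100+11/100→1/5; 4/25+19/100→7/20; 1/5+21/100→41/100; 6/25+7/20→59/100; 41/100+59/100→1. L = 51/20 ≈ 2.5500.
L − H = 2.5500 − 2.5081 = 0.042 bits.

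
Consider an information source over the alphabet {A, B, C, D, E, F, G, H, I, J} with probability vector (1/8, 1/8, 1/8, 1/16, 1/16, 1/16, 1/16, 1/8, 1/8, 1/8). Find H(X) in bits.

3.25 bits

Each probability is a power of 1/2, so log₂(1/p) is an integer.
H = Σ p·log₂(1/p) = 1/8·3 + 1/8·3 + 1/8·3 + 1/16·4 + 1/16·4 + 1/16·4 + 1/16·4 + 1/8·3 + 1/8·3 + 1/8·3 = 3.25 bits.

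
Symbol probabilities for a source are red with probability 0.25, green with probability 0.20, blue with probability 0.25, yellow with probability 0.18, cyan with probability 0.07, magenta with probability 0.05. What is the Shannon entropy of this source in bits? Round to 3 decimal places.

H = −Σ pᵢ log₂ pᵢ.
−0.25·log₂(0.25) = 0.5000
−0.20·log₂(0.20) = 0.4644
−0.25·log₂(0.25) = 0.5000
−0.18·log₂(0.18) = 0.4453
−0.07·log₂(0.07) = 0.2686
−0.05·log₂(0.05) = 0.2161
Sum ≈ 2.3943 → 2.394 bits.

2.394 bits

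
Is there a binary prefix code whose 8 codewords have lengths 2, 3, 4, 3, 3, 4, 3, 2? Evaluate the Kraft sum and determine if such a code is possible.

With common denominator 2^4 = 16: Σ 2^(−ℓᵢ) = 4/16 + 2/16 + 1/16 + 2/16 + 2/16 + 1/16 + 2/16 + 4/16 = 18/16 = 1.125.
Kraft's inequality requires Σ ≤ 1; here Σ = 1.125 > 1, so no such prefix code exists.

1.125; no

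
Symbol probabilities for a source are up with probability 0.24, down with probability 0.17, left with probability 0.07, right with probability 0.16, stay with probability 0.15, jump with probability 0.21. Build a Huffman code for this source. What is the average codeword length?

2.55 bits/symbol

Repeatedly combine the two least-probable nodes; the expected code length is the sum of the merged weights.
merge 7/100 + 3/20 → 11/50
merge 4/25 + 17/100 → 33/100
merge 21/100 + 11/50 → 43/100
merge 6/25 + 33/100 → 57/100
merge 43/100 + 57/100 → 1
L = 11/50 + 33/100 + 43/100 + 57/100 + 1 = 51/20 = 2.55 bits/symbol.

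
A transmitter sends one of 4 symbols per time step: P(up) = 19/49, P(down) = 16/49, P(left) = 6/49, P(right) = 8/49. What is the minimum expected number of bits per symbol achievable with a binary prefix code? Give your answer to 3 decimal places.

1.898 bits/symbol

Repeatedly combine the two least-probable nodes; the expected code length is the sum of the merged weights.
merge 6/49 + 8/49 → 2/7
merge 2/7 + 16/49 → 30/49
merge 19/49 + 30/49 → 1
L = 2/7 + 30/49 + 1 = 93/49 ≈ 1.898 bits/symbol.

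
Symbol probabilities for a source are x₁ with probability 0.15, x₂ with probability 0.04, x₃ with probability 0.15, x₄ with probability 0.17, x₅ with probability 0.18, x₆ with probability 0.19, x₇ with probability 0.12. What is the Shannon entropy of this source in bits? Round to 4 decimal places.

H = −Σ pᵢ log₂ pᵢ.
−0.15·log₂(0.15) = 0.4105
−0.04·log₂(0.04) = 0.1858
−0.15·log₂(0.15) = 0.4105
−0.17·log₂(0.17) = 0.4346
−0.18·log₂(0.18) = 0.4453
−0.19·log₂(0.19) = 0.4552
−0.12·log₂(0.12) = 0.3671
Sum ≈ 2.7090 → 2.7090 bits.

2.7090 bits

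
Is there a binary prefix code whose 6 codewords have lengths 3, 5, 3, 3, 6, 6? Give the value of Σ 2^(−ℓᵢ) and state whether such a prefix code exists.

0.4375; yes

With common denominator 2^6 = 64: Σ 2^(−ℓᵢ) = 8/64 + 2/64 + 8/64 + 8/64 + 1/64 + 1/64 = 28/64 = 0.4375.
Kraft's inequality requires Σ ≤ 1; here Σ = 0.4375 ≤ 1, so such a prefix code exists.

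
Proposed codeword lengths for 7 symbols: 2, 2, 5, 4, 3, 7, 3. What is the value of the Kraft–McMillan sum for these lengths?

With common denominator 2^7 = 128: Σ 2^(−ℓᵢ) = 32/128 + 32/128 + 4/128 + 8/128 + 16/128 + 1/128 + 16/128 = 109/128 = 0.8515625.

0.8515625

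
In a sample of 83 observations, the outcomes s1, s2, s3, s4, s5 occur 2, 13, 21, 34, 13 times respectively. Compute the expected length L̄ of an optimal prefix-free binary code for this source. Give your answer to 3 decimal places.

Probabilities are the counts divided by 83.
Repeatedly combine the two least-probable nodes; the expected code length is the sum of the merged weights.
merge 2/83 + 13/83 → 15/83
merge 13/83 + 15/83 → 28/83
merge 21/83 + 28/83 → 49/83
merge 34/83 + 49/83 → 1
L = 15/83 + 28/83 + 49/83 + 1 = 175/83 ≈ 2.108 bits/symbol.

2.108 bits/symbol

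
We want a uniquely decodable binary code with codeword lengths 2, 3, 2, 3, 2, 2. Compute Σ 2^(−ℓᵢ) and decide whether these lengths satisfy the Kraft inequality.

1.25; no

With common denominator 2^3 = 8: Σ 2^(−ℓᵢ) = 2/8 + 1/8 + 2/8 + 1/8 + 2/8 + 2/8 = 10/8 = 1.25.
Kraft's inequality requires Σ ≤ 1; here Σ = 1.25 > 1, so no such prefix code exists.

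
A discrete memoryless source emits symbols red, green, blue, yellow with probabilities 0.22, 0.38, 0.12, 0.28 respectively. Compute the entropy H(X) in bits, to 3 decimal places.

H = −Σ pᵢ log₂ pᵢ.
−0.22·log₂(0.22) = 0.4806
−0.38·log₂(0.38) = 0.5305
−0.12·log₂(0.12) = 0.3671
−0.28·log₂(0.28) = 0.5142
Sum ≈ 1.8923 → 1.892 bits.

1.892 bits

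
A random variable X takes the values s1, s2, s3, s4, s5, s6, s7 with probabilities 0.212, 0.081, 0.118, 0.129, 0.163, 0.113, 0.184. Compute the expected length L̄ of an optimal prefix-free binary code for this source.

2.788 bits/symbol

Repeatedly combine the two least-probable nodes; the expected code length is the sum of the merged weights.
merge 81/1000 + 113/1000 → 97/500
merge 59/500 + 129/1000 → 247/1000
merge 163/1000 + 23/125 → 347/1000
merge 97/500 + 53/250 → 203/500
merge 247/1000 + 347/1000 → 297/500
merge 203/500 + 297/500 → 1
L = 97/500 + 247/1000 + 347/1000 + 203/500 + 297/500 + 1 = 697/250 = 2.788 bits/symbol.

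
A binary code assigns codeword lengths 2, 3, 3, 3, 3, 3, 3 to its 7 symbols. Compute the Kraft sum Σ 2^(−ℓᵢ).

1

With common denominator 2^3 = 8: Σ 2^(−ℓᵢ) = 2/8 + 1/8 + 1/8 + 1/8 + 1/8 + 1/8 + 1/8 = 8/8 = 1.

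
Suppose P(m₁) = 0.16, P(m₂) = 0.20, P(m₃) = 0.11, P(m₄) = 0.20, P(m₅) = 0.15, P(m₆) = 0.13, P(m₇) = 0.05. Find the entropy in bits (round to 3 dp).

2.711 bits

H = −Σ pᵢ log₂ pᵢ.
−0.16·log₂(0.16) = 0.4230
−0.20·log₂(0.20) = 0.4644
−0.11·log₂(0.11) = 0.3503
−0.20·log₂(0.20) = 0.4644
−0.15·log₂(0.15) = 0.4105
−0.13·log₂(0.13) = 0.3826
−0.05·log₂(0.05) = 0.2161
Sum ≈ 2.7114 → 2.711 bits.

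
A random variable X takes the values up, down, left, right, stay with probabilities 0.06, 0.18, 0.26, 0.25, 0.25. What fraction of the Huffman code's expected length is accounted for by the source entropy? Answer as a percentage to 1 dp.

Entropy H = −Σ p log₂ p ≈ 2.1941 bits.
Huffman merges: 3/50+9/50→6/25; 6/25+1/4→49/100; 1/4+13/50→51/100; 49/100+51/100→1. L = 56/25 ≈ 2.2400.
Efficiency = H/L = 2.1941/2.2400 = 98.0%.

98.0%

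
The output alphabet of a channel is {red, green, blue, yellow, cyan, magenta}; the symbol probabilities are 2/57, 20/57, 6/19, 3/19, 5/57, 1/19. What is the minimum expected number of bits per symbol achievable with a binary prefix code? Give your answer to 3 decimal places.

Repeatedly combine the two least-probable nodes; the expected code length is the sum of the merged weights.
merge 2/57 + 1/19 → 5/57
merge 5/57 + 5/57 → 10/57
merge 3/19 + 10/57 → 1/3
merge 6/19 + 1/3 → 37/57
merge 20/57 + 37/57 → 1
L = 5/57 + 10/57 + 1/3 + 37/57 + 1 = 128/57 ≈ 2.246 bits/symbol.

2.246 bits/symbol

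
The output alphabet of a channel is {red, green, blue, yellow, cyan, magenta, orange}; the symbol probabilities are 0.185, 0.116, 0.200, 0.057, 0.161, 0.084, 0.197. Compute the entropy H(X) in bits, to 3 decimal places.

H = −Σ pᵢ log₂ pᵢ.
−0.185·log₂(0.185) = 0.4504
−0.116·log₂(0.116) = 0.3605
−0.200·log₂(0.200) = 0.4644
−0.057·log₂(0.057) = 0.2356
−0.161·log₂(0.161) = 0.4242
−0.084·log₂(0.084) = 0.3002
−0.197·log₂(0.197) = 0.4617
Sum ≈ 2.6969 → 2.697 bits.

2.697 bits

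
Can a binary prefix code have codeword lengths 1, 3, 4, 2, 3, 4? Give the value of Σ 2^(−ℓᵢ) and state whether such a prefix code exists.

With common denominator 2^4 = 16: Σ 2^(−ℓᵢ) = 8/16 + 2/16 + 1/16 + 4/16 + 2/16 + 1/16 = 18/16 = 1.125.
Kraft's inequality requires Σ ≤ 1; here Σ = 1.125 > 1, so no such prefix code exists.

1.125; no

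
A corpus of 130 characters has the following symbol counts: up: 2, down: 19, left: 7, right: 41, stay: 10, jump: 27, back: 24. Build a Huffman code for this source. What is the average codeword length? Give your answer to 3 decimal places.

2.508 bits/symbol

Probabilities are the counts divided by 130.
Repeatedly combine the two least-probable nodes; the expected code length is the sum of the merged weights.
merge 1/65 + 7/130 → 9/130
merge 9/130 + 1/13 → 19/130
merge 19/130 + 19/130 → 19/65
merge 12/65 + 27/130 → 51/130
merge 19/65 + 41/130 → 79/130
merge 51/130 + 79/130 → 1
L = 9/130 + 19/130 + 19/65 + 51/130 + 79/130 + 1 = 163/65 ≈ 2.508 bits/symbol.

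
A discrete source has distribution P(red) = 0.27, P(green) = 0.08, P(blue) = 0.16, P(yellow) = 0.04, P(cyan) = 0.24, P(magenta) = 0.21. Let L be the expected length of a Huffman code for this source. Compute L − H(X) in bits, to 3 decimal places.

0.023 bits

Entropy H = −Σ p log₂ p ≈ 2.3773 bits.
Huffman merges: 1/25+2/25→3/25; 3/25+4/25→7/25; 21/100+6/25→9/20; 27/100+7/25→11/20; 9/20+11/20→1. L = 12/5 ≈ 2.4000.
L − H = 2.4000 − 2.3773 = 0.023 bits.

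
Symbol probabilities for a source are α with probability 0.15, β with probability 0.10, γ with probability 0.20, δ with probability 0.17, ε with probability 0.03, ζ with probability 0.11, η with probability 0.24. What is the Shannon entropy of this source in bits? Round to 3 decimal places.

H = −Σ pᵢ log₂ pᵢ.
−0.15·log₂(0.15) = 0.4105
−0.10·log₂(0.10) = 0.3322
−0.20·log₂(0.20) = 0.4644
−0.17·log₂(0.17) = 0.4346
−0.03·log₂(0.03) = 0.1518
−0.11·log₂(0.11) = 0.3503
−0.24·log₂(0.24) = 0.4941
Sum ≈ 2.6379 → 2.638 bits.

2.638 bits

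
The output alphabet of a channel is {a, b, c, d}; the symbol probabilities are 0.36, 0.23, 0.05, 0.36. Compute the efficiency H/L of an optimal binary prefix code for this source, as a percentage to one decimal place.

Entropy H = −Σ p log₂ p ≈ 1.7650 bits.
Huffman merges: 1/20+23/100→7/25; 7/25+9/25→16/25; 9/25+16/25→1. L = 48/25 ≈ 1.9200.
Efficiency = H/L = 1.7650/1.9200 = 91.9%.

91.9%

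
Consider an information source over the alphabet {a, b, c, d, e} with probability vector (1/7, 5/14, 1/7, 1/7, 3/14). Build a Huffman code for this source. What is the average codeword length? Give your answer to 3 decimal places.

Repeatedly combine the two least-probable nodes; the expected code length is the sum of the merged weights.
merge 1/7 + 1/7 → 2/7
merge 1/7 + 3/14 → 5/14
merge 2/7 + 5/14 → 9/14
merge 5/14 + 9/14 → 1
L = 2/7 + 5/14 + 9/14 + 1 = 16/7 ≈ 2.286 bits/symbol.

2.286 bits/symbol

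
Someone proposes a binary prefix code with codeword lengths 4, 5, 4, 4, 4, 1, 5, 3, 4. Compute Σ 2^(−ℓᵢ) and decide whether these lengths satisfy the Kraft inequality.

1; yes

With common denominator 2^5 = 32: Σ 2^(−ℓᵢ) = 2/32 + 1/32 + 2/32 + 2/32 + 2/32 + 16/32 + 1/32 + 4/32 + 2/32 = 32/32 = 1.
Kraft's inequality requires Σ ≤ 1; here Σ = 1 ≤ 1, so such a prefix code exists.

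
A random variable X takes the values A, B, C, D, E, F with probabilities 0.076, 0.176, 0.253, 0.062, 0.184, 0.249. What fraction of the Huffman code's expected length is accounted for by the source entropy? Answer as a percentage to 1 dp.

Entropy H = −Σ p log₂ p ≈ 2.4228 bits.
Huffman merges: 31/500+19/250→69/500; 69/500+22/125→157/500; 23/125+249/1000→433/1000; 253/1000+157/500→567/1000; 433/1000+567/1000→1. L = 613/250 ≈ 2.4520.
Efficiency = H/L = 2.4228/2.4520 = 98.8%.

98.8%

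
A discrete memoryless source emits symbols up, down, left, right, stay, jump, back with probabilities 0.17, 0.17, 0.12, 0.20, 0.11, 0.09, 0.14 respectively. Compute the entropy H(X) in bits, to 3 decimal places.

2.761 bits

H = −Σ pᵢ log₂ pᵢ.
−0.17·log₂(0.17) = 0.4346
−0.17·log₂(0.17) = 0.4346
−0.12·log₂(0.12) = 0.3671
−0.20·log₂(0.20) = 0.4644
−0.11·log₂(0.11) = 0.3503
−0.09·log₂(0.09) = 0.3127
−0.14·log₂(0.14) = 0.3971
Sum ≈ 2.7607 → 2.761 bits.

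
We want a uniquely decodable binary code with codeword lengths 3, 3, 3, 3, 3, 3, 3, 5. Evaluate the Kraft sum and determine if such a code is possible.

0.90625; yes

With common denominator 2^5 = 32: Σ 2^(−ℓᵢ) = 4/32 + 4/32 + 4/32 + 4/32 + 4/32 + 4/32 + 4/32 + 1/32 = 29/32 = 0.90625.
Kraft's inequality requires Σ ≤ 1; here Σ = 0.90625 ≤ 1, so such a prefix code exists.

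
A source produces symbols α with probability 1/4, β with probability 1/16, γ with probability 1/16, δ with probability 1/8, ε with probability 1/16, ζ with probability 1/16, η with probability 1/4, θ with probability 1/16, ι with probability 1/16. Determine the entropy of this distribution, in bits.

2.875 bits

Each probability is a power of 1/2, so log₂(1/p) is an integer.
H = Σ p·log₂(1/p) = 1/4·2 + 1/16·4 + 1/16·4 + 1/8·3 + 1/16·4 + 1/16·4 + 1/4·2 + 1/16·4 + 1/16·4 = 2.875 bits.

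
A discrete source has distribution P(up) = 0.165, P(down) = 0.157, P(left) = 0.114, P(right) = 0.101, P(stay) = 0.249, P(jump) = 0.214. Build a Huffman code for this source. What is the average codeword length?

Repeatedly combine the two least-probable nodes; the expected code length is the sum of the merged weights.
merge 101/1000 + 57/500 → 43/200
merge 157/1000 + 33/200 → 161/500
merge 107/500 + 43/200 → 429/1000
merge 249/1000 + 161/500 → 571/1000
merge 429/1000 + 571/1000 → 1
L = 43/200 + 161/500 + 429/1000 + 571/1000 + 1 = 2537/1000 = 2.537 bits/symbol.

2.537 bits/symbol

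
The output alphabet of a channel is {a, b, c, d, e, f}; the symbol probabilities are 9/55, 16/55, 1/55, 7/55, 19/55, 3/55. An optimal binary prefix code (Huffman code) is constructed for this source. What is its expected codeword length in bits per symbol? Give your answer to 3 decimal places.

2.273 bits/symbol

Repeatedly combine the two least-probable nodes; the expected code length is the sum of the merged weights.
merge 1/55 + 3/55 → 4/55
merge 4/55 + 7/55 → 1/5
merge 9/55 + 1/5 → 4/11
merge 16/55 + 19/55 → 7/11
merge 4/11 + 7/11 → 1
L = 4/55 + 1/5 + 4/11 + 7/11 + 1 = 25/11 ≈ 2.273 bits/symbol.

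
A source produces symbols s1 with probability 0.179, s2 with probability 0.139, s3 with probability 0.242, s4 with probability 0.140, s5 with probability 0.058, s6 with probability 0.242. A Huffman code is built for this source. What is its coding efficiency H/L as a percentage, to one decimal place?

98.0%

Entropy H = −Σ p log₂ p ≈ 2.4661 bits.
Huffman merges: 29/500+139/1000→197/1000; 7/50+179/1000→319/1000; 197/1000+121/500→439/1000; 121/500+319/1000→561/1000; 439/1000+561/1000→1. L = 629/250 ≈ 2.5160.
Efficiency = H/L = 2.4661/2.5160 = 98.0%.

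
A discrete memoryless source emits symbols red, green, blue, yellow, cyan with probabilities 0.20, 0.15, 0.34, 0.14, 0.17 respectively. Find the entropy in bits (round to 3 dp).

2.236 bits

H = −Σ pᵢ log₂ pᵢ.
−0.20·log₂(0.20) = 0.4644
−0.15·log₂(0.15) = 0.4105
−0.34·log₂(0.34) = 0.5292
−0.14·log₂(0.14) = 0.3971
−0.17·log₂(0.17) = 0.4346
Sum ≈ 2.2358 → 2.236 bits.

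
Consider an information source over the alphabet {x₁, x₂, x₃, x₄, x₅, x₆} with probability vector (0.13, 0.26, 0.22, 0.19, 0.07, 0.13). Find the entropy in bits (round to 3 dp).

H = −Σ pᵢ log₂ pᵢ.
−0.13·log₂(0.13) = 0.3826
−0.26·log₂(0.26) = 0.5053
−0.22·log₂(0.22) = 0.4806
−0.19·log₂(0.19) = 0.4552
−0.07·log₂(0.07) = 0.2686
−0.13·log₂(0.13) = 0.3826
Sum ≈ 2.4749 → 2.475 bits.

2.475 bits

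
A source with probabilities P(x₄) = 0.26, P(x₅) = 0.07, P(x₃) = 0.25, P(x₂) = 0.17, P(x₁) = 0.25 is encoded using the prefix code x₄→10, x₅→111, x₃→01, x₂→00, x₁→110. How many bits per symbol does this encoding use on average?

2.32 bits/symbol

L̄ = Σ pᵢ·ℓᵢ = 0.26·2 + 0.07·3 + 0.25·2 + 0.17·2 + 0.25·3 = 2.32 bits/symbol.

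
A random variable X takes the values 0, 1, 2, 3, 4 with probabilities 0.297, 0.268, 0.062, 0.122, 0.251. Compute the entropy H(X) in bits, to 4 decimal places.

2.1489 bits

H = −Σ pᵢ log₂ pᵢ.
−0.297·log₂(0.297) = 0.5202
−0.268·log₂(0.268) = 0.5091
−0.062·log₂(0.062) = 0.2487
−0.122·log₂(0.122) = 0.3703
−0.251·log₂(0.251) = 0.5006
Sum ≈ 2.1489 → 2.1489 bits.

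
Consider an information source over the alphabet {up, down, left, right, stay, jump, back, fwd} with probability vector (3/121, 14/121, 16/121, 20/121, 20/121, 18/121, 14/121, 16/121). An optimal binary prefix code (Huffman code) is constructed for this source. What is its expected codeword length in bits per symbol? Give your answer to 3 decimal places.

2.975 bits/symbol

Repeatedly combine the two least-probable nodes; the expected code length is the sum of the merged weights.
merge 3/121 + 14/121 → 17/121
merge 14/121 + 16/121 → 30/121
merge 16/121 + 17/121 → 3/11
merge 18/121 + 20/121 → 38/121
merge 20/121 + 30/121 → 50/121
merge 3/11 + 38/121 → 71/121
merge 50/121 + 71/121 → 1
L = 17/121 + 30/121 + 3/11 + 38/121 + 50/121 + 71/121 + 1 = 360/121 ≈ 2.975 bits/symbol.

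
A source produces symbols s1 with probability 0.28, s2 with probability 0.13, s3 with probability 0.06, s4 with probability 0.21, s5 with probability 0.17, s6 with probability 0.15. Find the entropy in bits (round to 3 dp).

H = −Σ pᵢ log₂ pᵢ.
−0.28·log₂(0.28) = 0.5142
−0.13·log₂(0.13) = 0.3826
−0.06·log₂(0.06) = 0.2435
−0.21·log₂(0.21) = 0.4728
−0.17·log₂(0.17) = 0.4346
−0.15·log₂(0.15) = 0.4105
Sum ≈ 2.4584 → 2.458 bits.

2.458 bits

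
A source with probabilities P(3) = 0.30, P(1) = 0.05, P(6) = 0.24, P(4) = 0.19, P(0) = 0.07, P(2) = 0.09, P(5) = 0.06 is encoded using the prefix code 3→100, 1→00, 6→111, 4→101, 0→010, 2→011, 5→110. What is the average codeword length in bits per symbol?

2.95 bits/symbol

L̄ = Σ pᵢ·ℓᵢ = 0.30·3 + 0.05·2 + 0.24·3 + 0.19·3 + 0.07·3 + 0.09·3 + 0.06·3 = 2.95 bits/symbol.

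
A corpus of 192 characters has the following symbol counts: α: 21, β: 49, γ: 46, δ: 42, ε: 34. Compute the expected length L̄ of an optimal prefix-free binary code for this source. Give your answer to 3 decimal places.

Probabilities are the counts divided by 192.
Repeatedly combine the two least-probable nodes; the expected code length is the sum of the merged weights.
merge 7/64 + 17/96 → 55/192
merge 7/32 + 23/96 → 11/24
merge 49/192 + 55/192 → 13/24
merge 11/24 + 13/24 → 1
L = 55/192 + 11/24 + 13/24 + 1 = 439/192 ≈ 2.286 bits/symbol.

2.286 bits/symbol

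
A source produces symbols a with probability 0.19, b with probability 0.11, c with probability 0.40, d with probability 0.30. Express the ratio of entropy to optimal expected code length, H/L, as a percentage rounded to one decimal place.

97.7%

Entropy H = −Σ p log₂ p ≈ 1.8554 bits.
Huffman merges: 11/100+19/100→3/10; 3/10+3/10→3/5; 2/5+3/5→1. L = 19/10 ≈ 1.9000.
Efficiency = H/L = 1.8554/1.9000 = 97.7%.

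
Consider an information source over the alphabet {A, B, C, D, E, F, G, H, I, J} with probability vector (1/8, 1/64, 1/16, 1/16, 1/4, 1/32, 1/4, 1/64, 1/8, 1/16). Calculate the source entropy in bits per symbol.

Each probability is a power of 1/2, so log₂(1/p) is an integer.
H = Σ p·log₂(1/p) = 1/8·3 + 1/64·6 + 1/16·4 + 1/16·4 + 1/4·2 + 1/32·5 + 1/4·2 + 1/64·6 + 1/8·3 + 1/16·4 = 2.84375 bits.

2.84375 bits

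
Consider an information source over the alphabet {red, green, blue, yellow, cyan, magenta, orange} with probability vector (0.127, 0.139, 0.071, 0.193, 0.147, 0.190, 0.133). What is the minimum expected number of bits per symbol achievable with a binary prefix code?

2.807 bits/symbol

Repeatedly combine the two least-probable nodes; the expected code length is the sum of the merged weights.
merge 71/1000 + 127/1000 → 99/500
merge 133/1000 + 139/1000 → 34/125
merge 147/1000 + 19/100 → 337/1000
merge 193/1000 + 99/500 → 391/1000
merge 34/125 + 337/1000 → 609/1000
merge 391/1000 + 609/1000 → 1
L = 99/500 + 34/125 + 337/1000 + 391/1000 + 609/1000 + 1 = 2807/1000 = 2.807 bits/symbol.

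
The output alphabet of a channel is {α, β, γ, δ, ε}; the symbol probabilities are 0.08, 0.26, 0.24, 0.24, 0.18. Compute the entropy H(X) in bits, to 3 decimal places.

2.230 bits

H = −Σ pᵢ log₂ pᵢ.
−0.08·log₂(0.08) = 0.2915
−0.26·log₂(0.26) = 0.5053
−0.24·log₂(0.24) = 0.4941
−0.24·log₂(0.24) = 0.4941
−0.18·log₂(0.18) = 0.4453
Sum ≈ 2.2304 → 2.230 bits.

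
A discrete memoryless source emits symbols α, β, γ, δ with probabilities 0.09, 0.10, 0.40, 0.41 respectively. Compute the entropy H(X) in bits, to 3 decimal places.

1.701 bits

H = −Σ pᵢ log₂ pᵢ.
−0.09·log₂(0.09) = 0.3127
−0.10·log₂(0.10) = 0.3322
−0.40·log₂(0.40) = 0.5288
−0.41·log₂(0.41) = 0.5274
Sum ≈ 1.7010 → 1.701 bits.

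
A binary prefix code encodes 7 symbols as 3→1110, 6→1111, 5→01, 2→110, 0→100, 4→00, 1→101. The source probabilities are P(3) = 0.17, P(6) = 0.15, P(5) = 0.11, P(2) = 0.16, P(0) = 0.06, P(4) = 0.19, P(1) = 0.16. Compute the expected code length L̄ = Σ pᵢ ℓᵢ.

L̄ = Σ pᵢ·ℓᵢ = 0.17·4 + 0.15·4 + 0.11·2 + 0.16·3 + 0.06·3 + 0.19·2 + 0.16·3 = 3.02 bits/symbol.

3.02 bits/symbol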